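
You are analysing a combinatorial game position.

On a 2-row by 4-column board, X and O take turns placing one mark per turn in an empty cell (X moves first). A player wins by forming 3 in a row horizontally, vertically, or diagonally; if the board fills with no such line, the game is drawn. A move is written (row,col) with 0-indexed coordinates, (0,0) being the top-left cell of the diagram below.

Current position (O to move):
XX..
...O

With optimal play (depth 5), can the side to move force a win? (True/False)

O winning at [XX../...O]: False

p1 O@[XX../...O]: (0,2)[XXO./...O]+0* (0,3)[XX.O/...O]-1 (1,0)[XX../O..O]-1 (1,1)[XX../.O.O]-1 (1,2)[XX../..OO]-1
p2 X@[XXO./...O]: (0,3)[XXOX/...O]+0* (1,0)[XXO./X..O]+0 (1,1)[XXO./.X.O]+0 (1,2)[XXO./..XO]+0
p3 O@[XXOX/...O]: (1,0)[XXOX/O..O]+0* (1,1)[XXOX/.O.O]+0 (1,2)[XXOX/..OO]+0
p4 X@[XXOX/O..O]: (1,1)[XXOX/OX.O]+0* (1,2)[XXOX/O.XO]+0
p5 O@[XXOX/OX.O]: (1,2)[XXOX/OXOO]+0*
p6 X@[XXOX/OXOO] terminal +0; root [XX../...O] d5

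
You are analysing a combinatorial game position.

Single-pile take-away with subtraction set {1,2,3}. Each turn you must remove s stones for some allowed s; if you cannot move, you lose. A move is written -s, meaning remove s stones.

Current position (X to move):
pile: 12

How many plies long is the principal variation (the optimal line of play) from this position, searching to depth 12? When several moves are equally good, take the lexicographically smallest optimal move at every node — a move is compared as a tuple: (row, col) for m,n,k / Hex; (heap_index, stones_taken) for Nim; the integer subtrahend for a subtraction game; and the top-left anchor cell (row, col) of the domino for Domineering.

p1 X@[12]: -1[11]-1* -2[10]-1 -3[9]-1
p2 O@[11]: -1[10]-1 -2[9]-1 -3[8]+1*
p3 X@[8]: -1[7]-1* -2[6]-1 -3[5]-1
p4 O@[7]: -1[6]-1 -2[5]-1 -3[4]+1*
p5 X@[4]: -1[3]-1* -2[2]-1 -3[1]-1
p6 O@[3]: -1[2]-1 -2[1]-1 -3[0]+1*
p7 X@[0] terminal -1; root [12] d12

PV length from [12]: 6 plies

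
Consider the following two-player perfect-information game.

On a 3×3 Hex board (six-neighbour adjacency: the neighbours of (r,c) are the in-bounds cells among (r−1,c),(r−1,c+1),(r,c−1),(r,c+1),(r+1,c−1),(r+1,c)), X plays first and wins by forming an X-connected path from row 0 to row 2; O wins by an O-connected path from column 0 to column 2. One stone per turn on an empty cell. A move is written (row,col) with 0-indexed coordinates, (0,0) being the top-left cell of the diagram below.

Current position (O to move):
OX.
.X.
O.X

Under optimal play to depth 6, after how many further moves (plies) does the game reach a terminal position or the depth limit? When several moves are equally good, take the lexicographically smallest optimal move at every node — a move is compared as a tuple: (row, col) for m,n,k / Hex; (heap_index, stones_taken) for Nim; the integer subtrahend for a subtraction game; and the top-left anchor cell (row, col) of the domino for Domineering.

ply 1, O at OX./.X./O.X | (0,2)=-1→OXO/.X./O.X*; (1,0)=-1→OX./OX./O.X; (1,2)=-1→OX./.XO/O.X; (2,1)=-1→OX./.X./OOX
ply 2, X at OXO/.X./O.X | (1,0)=+1→OXO/XX./O.X*; (1,2)=+1→OXO/.XX/O.X; (2,1)=+1→OXO/.X./OXX
ply 3, O at OXO/XX./O.X | (1,2)=-1→OXO/XXO/O.X*; (2,1)=-1→OXO/XX./OOX
ply 4, X at OXO/XXO/O.X | (2,1)=+1→OXO/XXO/OXX*
ply 5: OXO/XXO/OXX is terminal -1 (O); from OX./.X./O.X depth 6

PV length from [OX./.X./O.X]: 4 plies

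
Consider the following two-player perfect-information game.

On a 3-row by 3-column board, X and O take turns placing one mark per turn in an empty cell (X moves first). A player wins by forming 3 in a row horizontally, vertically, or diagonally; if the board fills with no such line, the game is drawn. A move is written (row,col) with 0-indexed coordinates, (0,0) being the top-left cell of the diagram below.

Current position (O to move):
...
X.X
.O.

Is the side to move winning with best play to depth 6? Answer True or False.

p1 O@[.../X.X/.O.]: (0,0)[O../X.X/.O.]-1 (0,1)[.O./X.X/.O.]-1 (0,2)[..O/X.X/.O.]-1 (1,1)[.../XOX/.O.]+1* (2,0)[.../X.X/OO.]-1 (2,2)[.../X.X/.OO]-1
p2 X@[.../XOX/.O.]: (0,0)[X../XOX/.O.]-1* (0,1)[.X./XOX/.O.]-1 (0,2)[..X/XOX/.O.]-1 (2,0)[.../XOX/XO.]-1 (2,2)[.../XOX/.OX]-1
p3 O@[X../XOX/.O.]: (0,1)[XO./XOX/.O.]+1* (0,2)[X.O/XOX/.O.]-1 (2,0)[X../XOX/OO.]+1 (2,2)[X../XOX/.OO]-1
p4 X@[XO./XOX/.O.] terminal -1; root [.../X.X/.O.] d6

O winning at [.../X.X/.O.]: True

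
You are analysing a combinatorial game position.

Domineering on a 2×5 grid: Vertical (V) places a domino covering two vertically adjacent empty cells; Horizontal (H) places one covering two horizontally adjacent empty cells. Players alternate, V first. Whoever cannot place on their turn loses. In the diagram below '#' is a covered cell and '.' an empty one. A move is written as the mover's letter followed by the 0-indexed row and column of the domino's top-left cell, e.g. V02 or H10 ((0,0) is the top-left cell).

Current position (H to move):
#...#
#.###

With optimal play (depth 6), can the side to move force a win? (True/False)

[#...#/#.###] H move#1: H01:+1/###.#/#.###*, H02:-1/#.###/#.###
[###.#/#.###] end (terminal -1, V#2); searched #...#/#.### to 6

H winning at [#...#/#.###]: True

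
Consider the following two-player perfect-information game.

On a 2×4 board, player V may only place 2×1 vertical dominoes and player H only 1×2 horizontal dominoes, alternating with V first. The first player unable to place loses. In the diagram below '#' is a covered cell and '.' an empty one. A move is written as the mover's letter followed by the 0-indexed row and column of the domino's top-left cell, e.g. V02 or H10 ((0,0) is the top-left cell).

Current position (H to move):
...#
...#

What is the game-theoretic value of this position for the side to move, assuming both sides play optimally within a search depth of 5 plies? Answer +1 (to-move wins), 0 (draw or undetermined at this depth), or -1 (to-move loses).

value(...#/...#, H) = +1

[...#/...#] H move#1: H00:+1/##.#/...#*, H01:+1/.###/...#, H10:+1/...#/##.#, H11:+1/...#/.###
[##.#/...#] V move#2: V02:-1/####/..##*
[####/..##] H move#3: H10:+1/####/####*
[####/####] end (terminal -1, V#4); searched ...#/...# to 5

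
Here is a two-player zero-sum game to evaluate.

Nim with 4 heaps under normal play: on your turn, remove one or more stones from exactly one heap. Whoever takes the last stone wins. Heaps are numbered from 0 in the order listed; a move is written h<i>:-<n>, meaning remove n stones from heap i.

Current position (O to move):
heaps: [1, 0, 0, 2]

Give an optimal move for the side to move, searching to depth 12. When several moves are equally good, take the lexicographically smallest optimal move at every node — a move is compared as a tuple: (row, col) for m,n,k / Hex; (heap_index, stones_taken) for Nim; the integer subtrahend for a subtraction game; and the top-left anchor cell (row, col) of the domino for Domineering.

O's best at [(1,0,0,2)]: h3:-1

[(1,0,0,2)] O move#1: h0:-1:-1/(0,0,0,2), h3:-1:+1/(1,0,0,1)*, h3:-2:-1/(1,0,0,0)
[(1,0,0,1)] X move#2: h0:-1:-1/(0,0,0,1)*, h3:-1:-1/(1,0,0,0)
[(0,0,0,1)] O move#3: h3:-1:+1/(0,0,0,0)*
[(0,0,0,0)] end (terminal -1, X#4); searched (1,0,0,2) to 12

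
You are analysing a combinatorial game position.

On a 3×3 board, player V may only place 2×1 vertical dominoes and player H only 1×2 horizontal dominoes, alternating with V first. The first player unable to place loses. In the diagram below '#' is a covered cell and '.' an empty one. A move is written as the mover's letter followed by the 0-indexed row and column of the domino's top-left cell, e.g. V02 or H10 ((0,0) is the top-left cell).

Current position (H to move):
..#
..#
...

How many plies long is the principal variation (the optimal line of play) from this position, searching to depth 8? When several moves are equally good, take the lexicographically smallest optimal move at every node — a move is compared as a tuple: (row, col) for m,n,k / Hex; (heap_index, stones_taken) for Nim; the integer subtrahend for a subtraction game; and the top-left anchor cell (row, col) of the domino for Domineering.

PV length from [..#/..#/...]: 1 ply

ply 1, H at ..#/..#/... | H00=-1→###/..#/...; H10=+1→..#/###/...*; H20=-1→..#/..#/##.; H21=-1→..#/..#/.##
ply 2: ..#/###/... is terminal -1 (V); from ..#/..#/... depth 8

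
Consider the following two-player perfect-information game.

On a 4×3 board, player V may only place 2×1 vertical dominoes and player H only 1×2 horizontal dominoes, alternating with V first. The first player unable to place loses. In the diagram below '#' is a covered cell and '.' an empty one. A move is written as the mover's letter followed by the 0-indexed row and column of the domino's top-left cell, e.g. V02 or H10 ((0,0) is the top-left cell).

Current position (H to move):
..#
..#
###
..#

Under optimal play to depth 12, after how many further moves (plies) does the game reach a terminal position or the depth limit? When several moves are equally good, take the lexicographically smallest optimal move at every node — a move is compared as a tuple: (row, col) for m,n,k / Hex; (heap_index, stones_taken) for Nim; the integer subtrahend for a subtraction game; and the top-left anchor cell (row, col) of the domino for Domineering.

p1 H@[..#/..#/###/..#]: H00[###/..#/###/..#]+1* H10[..#/###/###/..#]+1 H30[..#/..#/###/###]-1
p2 V@[###/..#/###/..#] terminal -1; root [..#/..#/###/..#] d12

PV length from [..#/..#/###/..#]: 1 ply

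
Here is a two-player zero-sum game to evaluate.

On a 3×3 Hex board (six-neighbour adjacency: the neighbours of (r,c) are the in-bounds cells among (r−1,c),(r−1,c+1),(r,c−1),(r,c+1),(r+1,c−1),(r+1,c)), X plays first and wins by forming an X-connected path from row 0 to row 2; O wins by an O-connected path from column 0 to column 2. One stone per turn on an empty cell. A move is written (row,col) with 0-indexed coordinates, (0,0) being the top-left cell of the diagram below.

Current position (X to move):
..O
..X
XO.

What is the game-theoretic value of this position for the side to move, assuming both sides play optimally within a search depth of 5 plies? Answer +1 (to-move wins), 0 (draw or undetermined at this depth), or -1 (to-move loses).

value(..O/..X/XO., X) = +1

[..O/..X/XO.] X move#1: (0,0):-1/X.O/..X/XO., (0,1):+1/.XO/..X/XO.*, (1,0):+1/..O/X.X/XO., (1,1):-1/..O/.XX/XO., (2,2):-1/..O/..X/XOX
[.XO/..X/XO.] O move#2: (0,0):-1/OXO/..X/XO.*, (1,0):-1/.XO/O.X/XO., (1,1):-1/.XO/.OX/XO., (2,2):-1/.XO/..X/XOO
[OXO/..X/XO.] X move#3: (1,0):+1/OXO/X.X/XO.*, (1,1):+1/OXO/.XX/XO., (2,2):+1/OXO/..X/XOX
[OXO/X.X/XO.] end (terminal -1, O#4); searched ..O/..X/XO. to 5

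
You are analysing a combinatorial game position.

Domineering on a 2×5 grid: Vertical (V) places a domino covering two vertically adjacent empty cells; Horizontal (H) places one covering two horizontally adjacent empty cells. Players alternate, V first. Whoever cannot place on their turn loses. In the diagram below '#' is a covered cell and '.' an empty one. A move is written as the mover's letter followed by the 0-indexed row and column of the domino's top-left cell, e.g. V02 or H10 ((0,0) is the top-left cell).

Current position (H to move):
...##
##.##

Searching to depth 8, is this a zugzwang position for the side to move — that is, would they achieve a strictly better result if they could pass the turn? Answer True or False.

zugzwang(...##/##.##, H) = False

p1 H@[...##/##.##]: H00[##.##/##.##]-1 H01[.####/##.##]+1*
p2 V@[.####/##.##] terminal -1; root [...##/##.##] d8
suppose H passes — search the same position with V to move:
pass> p1 V@[...##/##.##]: V02[..###/#####]-1*
pass> p2 H@[..###/#####]: H00[#####/#####]+1*
pass> p3 V@[#####/#####] terminal -1; root [...##/##.##] d8
for H: play +1, pass +1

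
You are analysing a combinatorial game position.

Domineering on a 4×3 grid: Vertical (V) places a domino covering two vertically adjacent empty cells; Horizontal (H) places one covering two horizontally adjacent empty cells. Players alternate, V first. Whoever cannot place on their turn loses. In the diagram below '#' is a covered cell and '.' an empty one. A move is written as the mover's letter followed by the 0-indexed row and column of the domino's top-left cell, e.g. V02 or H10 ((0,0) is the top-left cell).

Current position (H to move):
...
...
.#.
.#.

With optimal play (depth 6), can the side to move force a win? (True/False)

H winning at [.../.../.#./.#.]: False

p1 H@[.../.../.#./.#.]: H00[##./.../.#./.#.]-1* H01[.##/.../.#./.#.]-1 H10[.../##./.#./.#.]-1 H11[.../.##/.#./.#.]-1
p2 V@[##./.../.#./.#.]: V02[###/..#/.#./.#.]+1* V10[##./#../##./.#.]+1 V12[##./..#/.##/.#.]+1 V20[##./.../##./##.]+1 V22[##./.../.##/.##]+1
p3 H@[###/..#/.#./.#.]: H10[###/###/.#./.#.]-1*
p4 V@[###/###/.#./.#.]: V20[###/###/##./##.]+1* V22[###/###/.##/.##]+1
p5 H@[###/###/##./##.] terminal -1; root [.../.../.#./.#.] d6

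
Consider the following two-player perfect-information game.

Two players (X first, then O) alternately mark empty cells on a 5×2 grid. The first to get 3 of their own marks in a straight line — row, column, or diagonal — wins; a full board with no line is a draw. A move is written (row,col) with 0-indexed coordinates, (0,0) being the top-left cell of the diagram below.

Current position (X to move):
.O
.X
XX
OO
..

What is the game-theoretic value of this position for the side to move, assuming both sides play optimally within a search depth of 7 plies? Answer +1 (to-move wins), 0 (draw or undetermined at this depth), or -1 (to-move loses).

ply 1, X at .O/.X/XX/OO/.. | (0,0)=+0→XO/.X/XX/OO/..*; (1,0)=+0→.O/XX/XX/OO/..; (4,0)=+0→.O/.X/XX/OO/X.; (4,1)=+0→.O/.X/XX/OO/.X
ply 2, O at XO/.X/XX/OO/.. | (1,0)=+0→XO/OX/XX/OO/..*; (4,0)=-1→XO/.X/XX/OO/O.; (4,1)=-1→XO/.X/XX/OO/.O
ply 3, X at XO/OX/XX/OO/.. | (4,0)=+0→XO/OX/XX/OO/X.*; (4,1)=+0→XO/OX/XX/OO/.X
ply 4, O at XO/OX/XX/OO/X. | (4,1)=+0→XO/OX/XX/OO/XO*
ply 5: XO/OX/XX/OO/XO is terminal +0 (X); from .O/.X/XX/OO/.. depth 7

value(.O/.X/XX/OO/.., X) = 0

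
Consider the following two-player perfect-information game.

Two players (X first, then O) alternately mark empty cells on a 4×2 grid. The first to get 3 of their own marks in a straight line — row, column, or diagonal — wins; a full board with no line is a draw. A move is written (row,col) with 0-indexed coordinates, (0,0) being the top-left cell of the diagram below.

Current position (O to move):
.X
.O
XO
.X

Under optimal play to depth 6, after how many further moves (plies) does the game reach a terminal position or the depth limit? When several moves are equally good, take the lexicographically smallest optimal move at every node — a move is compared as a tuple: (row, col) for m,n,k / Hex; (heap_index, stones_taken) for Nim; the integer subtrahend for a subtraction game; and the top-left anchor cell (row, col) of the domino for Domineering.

PV length from [.X/.O/XO/.X]: 3 plies

[.X/.O/XO/.X] O move#1: (0,0):+0/OX/.O/XO/.X*, (1,0):+0/.X/OO/XO/.X, (3,0):+0/.X/.O/XO/OX
[OX/.O/XO/.X] X move#2: (1,0):+0/OX/XO/XO/.X*, (3,0):+0/OX/.O/XO/XX
[OX/XO/XO/.X] O move#3: (3,0):+0/OX/XO/XO/OX*
[OX/XO/XO/OX] end (terminal +0, X#4); searched .X/.O/XO/.X to 6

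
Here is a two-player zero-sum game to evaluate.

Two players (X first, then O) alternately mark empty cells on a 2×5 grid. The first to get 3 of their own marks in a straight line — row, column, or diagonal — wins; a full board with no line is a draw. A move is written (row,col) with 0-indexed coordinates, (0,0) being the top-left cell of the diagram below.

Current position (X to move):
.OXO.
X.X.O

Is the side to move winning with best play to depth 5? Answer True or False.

X winning at [.OXO./X.X.O]: True

ply 1, X at .OXO./X.X.O | (0,0)=+0→XOXO./X.X.O; (0,4)=+0→.OXOX/X.X.O; (1,1)=+1→.OXO./XXX.O*; (1,3)=+0→.OXO./X.XXO
ply 2: .OXO./XXX.O is terminal -1 (O); from .OXO./X.X.O depth 5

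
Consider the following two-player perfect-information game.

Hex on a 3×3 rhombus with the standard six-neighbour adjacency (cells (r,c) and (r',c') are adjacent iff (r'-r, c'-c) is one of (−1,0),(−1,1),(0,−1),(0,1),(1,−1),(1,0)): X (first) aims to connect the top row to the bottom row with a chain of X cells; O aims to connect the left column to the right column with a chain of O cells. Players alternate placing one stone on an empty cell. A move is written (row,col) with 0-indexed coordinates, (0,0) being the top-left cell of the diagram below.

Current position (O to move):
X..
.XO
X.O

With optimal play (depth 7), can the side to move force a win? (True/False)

O winning at [X../.XO/X.O]: False

[X../.XO/X.O] O move#1: (0,1):-1/XO./.XO/X.O*, (0,2):-1/X.O/.XO/X.O, (1,0):-1/X../OXO/X.O, (2,1):-1/X../.XO/XOO
[XO./.XO/X.O] X move#2: (0,2):+1/XOX/.XO/X.O*, (1,0):+1/XO./XXO/X.O, (2,1):+1/XO./.XO/XXO
[XOX/.XO/X.O] end (terminal -1, O#3); searched X../.XO/X.O to 7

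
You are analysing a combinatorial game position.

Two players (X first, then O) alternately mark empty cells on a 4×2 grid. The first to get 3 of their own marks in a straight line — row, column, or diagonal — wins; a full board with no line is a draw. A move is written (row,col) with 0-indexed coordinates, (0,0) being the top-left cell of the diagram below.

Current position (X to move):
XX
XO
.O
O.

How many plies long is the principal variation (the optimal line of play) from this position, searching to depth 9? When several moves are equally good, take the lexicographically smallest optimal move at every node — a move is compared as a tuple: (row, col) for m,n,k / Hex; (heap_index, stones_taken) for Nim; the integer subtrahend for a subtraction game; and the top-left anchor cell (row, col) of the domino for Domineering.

p1 X@[XX/XO/.O/O.]: (2,0)[XX/XO/XO/O.]+1* (3,1)[XX/XO/.O/OX]+0
p2 O@[XX/XO/XO/O.] terminal -1; root [XX/XO/.O/O.] d9

PV length from [XX/XO/.O/O.]: 1 ply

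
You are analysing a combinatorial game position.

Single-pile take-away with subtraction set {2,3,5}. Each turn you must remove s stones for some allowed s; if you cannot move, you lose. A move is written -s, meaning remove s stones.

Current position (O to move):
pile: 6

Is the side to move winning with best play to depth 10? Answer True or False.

[6] O move#1: -2:-1/4, -3:-1/3, -5:+1/1*
[1] end (terminal -1, X#2); searched 6 to 10

O winning at [6]: True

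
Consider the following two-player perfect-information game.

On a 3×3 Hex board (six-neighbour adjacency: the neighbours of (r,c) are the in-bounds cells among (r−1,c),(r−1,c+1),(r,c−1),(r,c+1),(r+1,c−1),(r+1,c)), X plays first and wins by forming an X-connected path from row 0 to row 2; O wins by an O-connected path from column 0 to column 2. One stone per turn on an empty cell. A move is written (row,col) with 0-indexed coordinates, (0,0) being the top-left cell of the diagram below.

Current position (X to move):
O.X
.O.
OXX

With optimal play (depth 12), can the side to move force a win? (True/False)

ply 1, X at O.X/.O./OXX | (0,1)=-1→OXX/.O./OXX; (1,0)=-1→O.X/XO./OXX; (1,2)=+1→O.X/.OX/OXX*
ply 2: O.X/.OX/OXX is terminal -1 (O); from O.X/.O./OXX depth 12

X winning at [O.X/.O./OXX]: True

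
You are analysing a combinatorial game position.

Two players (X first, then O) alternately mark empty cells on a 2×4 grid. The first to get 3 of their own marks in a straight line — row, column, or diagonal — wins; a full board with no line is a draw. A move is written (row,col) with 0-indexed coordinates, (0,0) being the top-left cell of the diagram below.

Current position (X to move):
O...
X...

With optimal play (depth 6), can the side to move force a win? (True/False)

X winning at [O.../X...]: False

ply 1, X at O.../X... | (0,1)=+0→OX../X...*; (0,2)=+0→O.X./X...; (0,3)=+0→O..X/X...; (1,1)=+0→O.../XX..; (1,2)=+0→O.../X.X.; (1,3)=+0→O.../X..X
ply 2, O at OX../X... | (0,2)=+0→OXO./X...*; (0,3)=+0→OX.O/X...; (1,1)=+0→OX../XO..; (1,2)=+0→OX../X.O.; (1,3)=+0→OX../X..O
ply 3, X at OXO./X... | (0,3)=+0→OXOX/X...*; (1,1)=+0→OXO./XX..; (1,2)=+0→OXO./X.X.; (1,3)=+0→OXO./X..X
ply 4, O at OXOX/X... | (1,1)=+0→OXOX/XO..*; (1,2)=+0→OXOX/X.O.; (1,3)=+0→OXOX/X..O
ply 5, X at OXOX/XO.. | (1,2)=+0→OXOX/XOX.*; (1,3)=+0→OXOX/XO.X
ply 6, O at OXOX/XOX. | (1,3)=+0→OXOX/XOXO*
ply 7: OXOX/XOXO is terminal +0 (X); from O.../X... depth 6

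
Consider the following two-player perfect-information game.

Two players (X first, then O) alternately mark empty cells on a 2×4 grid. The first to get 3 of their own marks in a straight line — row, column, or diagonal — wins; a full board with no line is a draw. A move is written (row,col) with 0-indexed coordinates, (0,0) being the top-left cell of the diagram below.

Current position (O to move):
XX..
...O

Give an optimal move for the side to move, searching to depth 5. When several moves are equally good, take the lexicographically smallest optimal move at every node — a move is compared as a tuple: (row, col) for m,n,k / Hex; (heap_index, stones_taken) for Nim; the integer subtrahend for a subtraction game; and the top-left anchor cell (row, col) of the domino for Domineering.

ply 1, O at XX../...O | (0,2)=+0→XXO./...O*; (0,3)=-1→XX.O/...O; (1,0)=-1→XX../O..O; (1,1)=-1→XX../.O.O; (1,2)=-1→XX../..OO
ply 2, X at XXO./...O | (0,3)=+0→XXOX/...O*; (1,0)=+0→XXO./X..O; (1,1)=+0→XXO./.X.O; (1,2)=+0→XXO./..XO
ply 3, O at XXOX/...O | (1,0)=+0→XXOX/O..O*; (1,1)=+0→XXOX/.O.O; (1,2)=+0→XXOX/..OO
ply 4, X at XXOX/O..O | (1,1)=+0→XXOX/OX.O*; (1,2)=+0→XXOX/O.XO
ply 5, O at XXOX/OX.O | (1,2)=+0→XXOX/OXOO*
ply 6: XXOX/OXOO is terminal +0 (X); from XX../...O depth 5

O's best at [XX../...O]: (0,2)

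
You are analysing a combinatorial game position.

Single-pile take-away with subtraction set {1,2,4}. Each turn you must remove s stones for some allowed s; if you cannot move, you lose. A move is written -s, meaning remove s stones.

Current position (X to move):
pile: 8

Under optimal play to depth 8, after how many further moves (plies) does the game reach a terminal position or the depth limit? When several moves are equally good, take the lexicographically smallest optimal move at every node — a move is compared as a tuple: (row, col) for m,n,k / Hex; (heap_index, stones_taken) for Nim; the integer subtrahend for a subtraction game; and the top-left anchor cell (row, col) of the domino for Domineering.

[8] X move#1: -1:-1/7, -2:+1/6*, -4:-1/4
[6] O move#2: -1:-1/5*, -2:-1/4, -4:-1/2
[5] X move#3: -1:-1/4, -2:+1/3*, -4:-1/1
[3] O move#4: -1:-1/2*, -2:-1/1
[2] X move#5: -1:-1/1, -2:+1/0*
[0] end (terminal -1, O#6); searched 8 to 8

PV length from [8]: 5 plies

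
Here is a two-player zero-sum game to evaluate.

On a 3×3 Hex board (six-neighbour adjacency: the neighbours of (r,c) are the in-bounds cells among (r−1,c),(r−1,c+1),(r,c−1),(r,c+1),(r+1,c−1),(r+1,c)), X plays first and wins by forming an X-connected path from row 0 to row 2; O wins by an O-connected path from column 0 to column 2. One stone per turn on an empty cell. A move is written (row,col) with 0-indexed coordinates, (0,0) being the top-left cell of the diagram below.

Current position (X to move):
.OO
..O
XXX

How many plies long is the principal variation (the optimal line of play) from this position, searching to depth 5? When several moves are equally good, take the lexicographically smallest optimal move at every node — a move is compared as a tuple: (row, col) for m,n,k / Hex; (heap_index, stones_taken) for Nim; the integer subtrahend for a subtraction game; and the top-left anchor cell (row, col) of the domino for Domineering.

ply 1, X at .OO/..O/XXX | (0,0)=-1→XOO/..O/XXX*; (1,0)=-1→.OO/X.O/XXX; (1,1)=-1→.OO/.XO/XXX
ply 2, O at XOO/..O/XXX | (1,0)=+1→XOO/O.O/XXX*; (1,1)=-1→XOO/.OO/XXX
ply 3: XOO/O.O/XXX is terminal -1 (X); from .OO/..O/XXX depth 5

PV length from [.OO/..O/XXX]: 2 plies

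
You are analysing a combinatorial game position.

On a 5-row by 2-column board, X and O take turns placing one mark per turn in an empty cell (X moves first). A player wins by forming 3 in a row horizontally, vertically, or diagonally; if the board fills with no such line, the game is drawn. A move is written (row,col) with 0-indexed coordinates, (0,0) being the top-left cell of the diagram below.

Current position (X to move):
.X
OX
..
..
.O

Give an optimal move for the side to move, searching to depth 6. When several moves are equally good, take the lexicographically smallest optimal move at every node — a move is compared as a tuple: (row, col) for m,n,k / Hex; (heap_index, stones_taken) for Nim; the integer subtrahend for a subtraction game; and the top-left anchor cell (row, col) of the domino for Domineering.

X's best at [.X/OX/../../.O]: (2,1)

ply 1, X at .X/OX/../../.O | (0,0)=+0→XX/OX/../../.O; (2,0)=+0→.X/OX/X./../.O; (2,1)=+1→.X/OX/.X/../.O*; (3,0)=+0→.X/OX/../X./.O; (3,1)=+0→.X/OX/../.X/.O; (4,0)=-1→.X/OX/../../XO
ply 2: .X/OX/.X/../.O is terminal -1 (O); from .X/OX/../../.O depth 6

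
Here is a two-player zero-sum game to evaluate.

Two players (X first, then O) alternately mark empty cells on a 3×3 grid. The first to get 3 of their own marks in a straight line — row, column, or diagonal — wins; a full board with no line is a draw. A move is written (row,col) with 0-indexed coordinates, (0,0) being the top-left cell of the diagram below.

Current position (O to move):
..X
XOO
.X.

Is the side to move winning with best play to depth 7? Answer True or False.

O winning at [..X/XOO/.X.]: False

[..X/XOO/.X.] O move#1: (0,0):+0/O.X/XOO/.X.*, (0,1):-1/.OX/XOO/.X., (2,0):+0/..X/XOO/OX., (2,2):-1/..X/XOO/.XO
[O.X/XOO/.X.] X move#2: (0,1):-1/OXX/XOO/.X., (2,0):-1/O.X/XOO/XX., (2,2):+0/O.X/XOO/.XX*
[O.X/XOO/.XX] O move#3: (0,1):-1/OOX/XOO/.XX, (2,0):+0/O.X/XOO/OXX*
[O.X/XOO/OXX] X move#4: (0,1):+0/OXX/XOO/OXX*
[OXX/XOO/OXX] end (terminal +0, O#5); searched ..X/XOO/.X. to 7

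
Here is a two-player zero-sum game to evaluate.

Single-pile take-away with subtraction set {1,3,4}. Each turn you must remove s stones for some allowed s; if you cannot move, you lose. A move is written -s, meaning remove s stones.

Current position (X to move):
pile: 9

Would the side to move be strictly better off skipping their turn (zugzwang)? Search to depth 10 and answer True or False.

zugzwang(9, X) = True

[9] X move#1: -1:-1/8*, -3:-1/6, -4:-1/5
[8] O move#2: -1:+1/7*, -3:-1/5, -4:-1/4
[7] X move#3: -1:-1/6*, -3:-1/4, -4:-1/3
[6] O move#4: -1:-1/5, -3:-1/3, -4:+1/2*
[2] X move#5: -1:-1/1*
[1] O move#6: -1:+1/0*
[0] end (terminal -1, X#7); searched 9 to 10
suppose X passes — search the same position with O to move:
pass> [9] O move#1: -1:-1/8*, -3:-1/6, -4:-1/5
pass> [8] X move#2: -1:+1/7*, -3:-1/5, -4:-1/4
pass> [7] O move#3: -1:-1/6*, -3:-1/4, -4:-1/3
pass> [6] X move#4: -1:-1/5, -3:-1/3, -4:+1/2*
pass> [2] O move#5: -1:-1/1*
pass> [1] X move#6: -1:+1/0*
pass> [0] end (terminal -1, O#7); searched 9 to 10
for X: play -1, pass +1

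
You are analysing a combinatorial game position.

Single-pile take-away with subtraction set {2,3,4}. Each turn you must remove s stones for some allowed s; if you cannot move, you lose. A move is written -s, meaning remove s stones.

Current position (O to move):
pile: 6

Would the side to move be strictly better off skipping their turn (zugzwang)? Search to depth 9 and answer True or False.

zugzwang(6, O) = True

ply 1, O at 6 | -2=-1→4*; -3=-1→3; -4=-1→2
ply 2, X at 4 | -2=-1→2; -3=+1→1*; -4=+1→0
ply 3: 1 is terminal -1 (O); from 6 depth 9
suppose O passes — search the same position with X to move:
pass> ply 1, X at 6 | -2=-1→4*; -3=-1→3; -4=-1→2
pass> ply 2, O at 4 | -2=-1→2; -3=+1→1*; -4=+1→0
pass> ply 3: 1 is terminal -1 (X); from 6 depth 9
for O: play -1, pass +1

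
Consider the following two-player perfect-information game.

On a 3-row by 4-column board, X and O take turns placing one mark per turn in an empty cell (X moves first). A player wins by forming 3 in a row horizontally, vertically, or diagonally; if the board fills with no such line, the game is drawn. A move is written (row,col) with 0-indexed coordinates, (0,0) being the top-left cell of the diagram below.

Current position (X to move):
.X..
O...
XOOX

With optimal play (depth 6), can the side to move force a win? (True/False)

X winning at [.X../O.../XOOX]: True

[.X../O.../XOOX] X move#1: (0,0):+1/XX../O.../XOOX*, (0,2):+1/.XX./O.../XOOX, (0,3):+1/.X.X/O.../XOOX, (1,1):+1/.X../OX../XOOX, (1,2):+1/.X../O.X./XOOX, (1,3):+1/.X../O..X/XOOX
[XX../O.../XOOX] O move#2: (0,2):-1/XXO./O.../XOOX*, (0,3):-1/XX.O/O.../XOOX, (1,1):-1/XX../OO../XOOX, (1,2):-1/XX../O.O./XOOX, (1,3):-1/XX../O..O/XOOX
[XXO./O.../XOOX] X move#3: (0,3):-1/XXOX/O.../XOOX, (1,1):-1/XXO./OX../XOOX, (1,2):+1/XXO./O.X./XOOX*, (1,3):-1/XXO./O..X/XOOX
[XXO./O.X./XOOX] end (terminal -1, O#4); searched .X../O.../XOOX to 6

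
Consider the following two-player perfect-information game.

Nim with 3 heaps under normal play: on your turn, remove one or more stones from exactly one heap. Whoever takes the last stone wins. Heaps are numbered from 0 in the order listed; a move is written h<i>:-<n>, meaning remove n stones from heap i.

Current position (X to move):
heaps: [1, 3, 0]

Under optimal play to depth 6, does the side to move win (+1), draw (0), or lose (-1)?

value((1,3,0), X) = +1

ply 1, X at (1,3,0) | h0:-1=-1→(0,3,0); h1:-1=-1→(1,2,0); h1:-2=+1→(1,1,0)*; h1:-3=-1→(1,0,0)
ply 2, O at (1,1,0) | h0:-1=-1→(0,1,0)*; h1:-1=-1→(1,0,0)
ply 3, X at (0,1,0) | h1:-1=+1→(0,0,0)*
ply 4: (0,0,0) is terminal -1 (O); from (1,3,0) depth 6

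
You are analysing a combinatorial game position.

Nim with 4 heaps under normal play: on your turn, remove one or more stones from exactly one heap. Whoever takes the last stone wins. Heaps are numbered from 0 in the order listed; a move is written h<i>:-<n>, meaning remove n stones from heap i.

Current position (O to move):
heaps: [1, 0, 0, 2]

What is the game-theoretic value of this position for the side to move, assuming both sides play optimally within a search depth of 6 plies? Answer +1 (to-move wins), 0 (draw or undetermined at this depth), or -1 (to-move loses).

[(1,0,0,2)] O move#1: h0:-1:-1/(0,0,0,2), h3:-1:+1/(1,0,0,1)*, h3:-2:-1/(1,0,0,0)
[(1,0,0,1)] X move#2: h0:-1:-1/(0,0,0,1)*, h3:-1:-1/(1,0,0,0)
[(0,0,0,1)] O move#3: h3:-1:+1/(0,0,0,0)*
[(0,0,0,0)] end (terminal -1, X#4); searched (1,0,0,2) to 6

value((1,0,0,2), O) = +1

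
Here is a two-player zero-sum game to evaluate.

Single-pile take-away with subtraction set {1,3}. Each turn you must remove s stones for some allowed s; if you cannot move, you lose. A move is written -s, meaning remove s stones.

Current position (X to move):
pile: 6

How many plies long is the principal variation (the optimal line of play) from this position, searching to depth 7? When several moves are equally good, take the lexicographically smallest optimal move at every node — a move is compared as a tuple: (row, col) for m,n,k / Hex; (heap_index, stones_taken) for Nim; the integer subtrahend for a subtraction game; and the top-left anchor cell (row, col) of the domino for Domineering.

PV length from [6]: 6 plies

[6] X move#1: -1:-1/5*, -3:-1/3
[5] O move#2: -1:+1/4*, -3:+1/2
[4] X move#3: -1:-1/3*, -3:-1/1
[3] O move#4: -1:+1/2*, -3:+1/0
[2] X move#5: -1:-1/1*
[1] O move#6: -1:+1/0*
[0] end (terminal -1, X#7); searched 6 to 7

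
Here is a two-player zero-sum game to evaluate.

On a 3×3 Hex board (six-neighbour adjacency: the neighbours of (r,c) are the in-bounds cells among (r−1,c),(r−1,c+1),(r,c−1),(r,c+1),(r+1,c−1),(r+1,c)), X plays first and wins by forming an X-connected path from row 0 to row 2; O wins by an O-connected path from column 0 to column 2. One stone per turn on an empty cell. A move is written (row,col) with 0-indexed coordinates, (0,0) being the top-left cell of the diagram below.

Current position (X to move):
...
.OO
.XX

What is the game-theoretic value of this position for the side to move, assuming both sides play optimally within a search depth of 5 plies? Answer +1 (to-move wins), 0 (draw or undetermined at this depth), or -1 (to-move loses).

value(.../.OO/.XX, X) = -1

ply 1, X at .../.OO/.XX | (0,0)=-1→X../.OO/.XX*; (0,1)=-1→.X./.OO/.XX; (0,2)=-1→..X/.OO/.XX; (1,0)=-1→.../XOO/.XX; (2,0)=-1→.../.OO/XXX
ply 2, O at X../.OO/.XX | (0,1)=+1→XO./.OO/.XX*; (0,2)=+1→X.O/.OO/.XX; (1,0)=+1→X../OOO/.XX; (2,0)=+1→X../.OO/OXX
ply 3, X at XO./.OO/.XX | (0,2)=-1→XOX/.OO/.XX*; (1,0)=-1→XO./XOO/.XX; (2,0)=-1→XO./.OO/XXX
ply 4, O at XOX/.OO/.XX | (1,0)=+1→XOX/OOO/.XX*; (2,0)=+1→XOX/.OO/OXX
ply 5: XOX/OOO/.XX is terminal -1 (X); from .../.OO/.XX depth 5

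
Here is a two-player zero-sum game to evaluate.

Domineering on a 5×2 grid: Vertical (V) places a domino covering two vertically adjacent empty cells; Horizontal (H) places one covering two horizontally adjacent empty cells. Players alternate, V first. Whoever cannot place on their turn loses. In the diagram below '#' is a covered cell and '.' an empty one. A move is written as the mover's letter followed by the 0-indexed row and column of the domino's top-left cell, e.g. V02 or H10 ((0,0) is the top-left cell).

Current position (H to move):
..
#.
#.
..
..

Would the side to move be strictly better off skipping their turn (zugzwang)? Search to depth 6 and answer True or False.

[../#./#./../..] H move#1: H00:-1/##/#./#./../.., H30:+1/../#./#./##/..*, H40:+1/../#./#./../##
[../#./#./##/..] V move#2: V01:-1/.#/##/#./##/..*, V11:-1/../##/##/##/..
[.#/##/#./##/..] H move#3: H40:+1/.#/##/#./##/##*
[.#/##/#./##/##] end (terminal -1, V#4); searched ../#./#./../.. to 6
if H skipped the turn, V would face:
~ [../#./#./../..] V move#1: V01:-1/.#/##/#./../.., V11:-1/../##/##/../.., V21:+1/../#./##/.#/..*, V30:+1/../#./#./#./#., V31:+1/../#./#./.#/.#
~ [../#./##/.#/..] H move#2: H00:-1/##/#./##/.#/..*, H40:-1/../#./##/.#/##
~ [##/#./##/.#/..] V move#3: V30:+1/##/#./##/##/#.*
~ [##/#./##/##/#.] end (terminal -1, H#4); searched ../#./#./../.. to 6
compare (H): move=+1 vs pass=-1

zugzwang(../#./#./../.., H) = False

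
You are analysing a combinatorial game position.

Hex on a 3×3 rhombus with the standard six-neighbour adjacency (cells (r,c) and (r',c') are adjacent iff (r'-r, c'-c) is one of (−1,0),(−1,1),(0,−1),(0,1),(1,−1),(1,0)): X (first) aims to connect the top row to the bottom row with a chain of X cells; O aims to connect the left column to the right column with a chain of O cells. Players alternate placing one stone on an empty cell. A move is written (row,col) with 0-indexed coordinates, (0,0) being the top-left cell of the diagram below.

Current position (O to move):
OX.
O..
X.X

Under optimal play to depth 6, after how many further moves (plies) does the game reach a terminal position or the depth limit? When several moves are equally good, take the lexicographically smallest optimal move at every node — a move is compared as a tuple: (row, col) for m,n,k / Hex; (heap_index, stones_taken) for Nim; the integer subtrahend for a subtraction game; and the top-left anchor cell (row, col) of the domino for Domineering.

PV length from [OX./O../X.X]: 3 plies

ply 1, O at OX./O../X.X | (0,2)=-1→OXO/O../X.X; (1,1)=+1→OX./OO./X.X*; (1,2)=-1→OX./O.O/X.X; (2,1)=-1→OX./O../XOX
ply 2, X at OX./OO./X.X | (0,2)=-1→OXX/OO./X.X*; (1,2)=-1→OX./OOX/X.X; (2,1)=-1→OX./OO./XXX
ply 3, O at OXX/OO./X.X | (1,2)=+1→OXX/OOO/X.X*; (2,1)=-1→OXX/OO./XOX
ply 4: OXX/OOO/X.X is terminal -1 (X); from OX./O../X.X depth 6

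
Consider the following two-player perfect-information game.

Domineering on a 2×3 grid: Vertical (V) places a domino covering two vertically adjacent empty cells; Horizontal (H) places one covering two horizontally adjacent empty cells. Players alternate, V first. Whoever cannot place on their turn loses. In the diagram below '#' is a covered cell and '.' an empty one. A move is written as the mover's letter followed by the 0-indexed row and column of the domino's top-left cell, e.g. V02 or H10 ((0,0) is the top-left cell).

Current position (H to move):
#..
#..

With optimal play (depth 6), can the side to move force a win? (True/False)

ply 1, H at #../#.. | H01=+1→###/#..*; H11=+1→#../###
ply 2: ###/#.. is terminal -1 (V); from #../#.. depth 6

H winning at [#../#..]: True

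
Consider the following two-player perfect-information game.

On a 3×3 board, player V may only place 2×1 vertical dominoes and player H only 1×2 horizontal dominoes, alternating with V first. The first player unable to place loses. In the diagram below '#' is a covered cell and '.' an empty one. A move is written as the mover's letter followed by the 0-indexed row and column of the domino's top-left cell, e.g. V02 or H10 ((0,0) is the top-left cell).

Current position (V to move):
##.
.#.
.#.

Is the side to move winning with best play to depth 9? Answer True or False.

V winning at [##./.#./.#.]: True

[##./.#./.#.] V move#1: V02:+1/###/.##/.#.*, V10:+1/##./##./##., V12:+1/##./.##/.##
[###/.##/.#.] end (terminal -1, H#2); searched ##./.#./.#. to 9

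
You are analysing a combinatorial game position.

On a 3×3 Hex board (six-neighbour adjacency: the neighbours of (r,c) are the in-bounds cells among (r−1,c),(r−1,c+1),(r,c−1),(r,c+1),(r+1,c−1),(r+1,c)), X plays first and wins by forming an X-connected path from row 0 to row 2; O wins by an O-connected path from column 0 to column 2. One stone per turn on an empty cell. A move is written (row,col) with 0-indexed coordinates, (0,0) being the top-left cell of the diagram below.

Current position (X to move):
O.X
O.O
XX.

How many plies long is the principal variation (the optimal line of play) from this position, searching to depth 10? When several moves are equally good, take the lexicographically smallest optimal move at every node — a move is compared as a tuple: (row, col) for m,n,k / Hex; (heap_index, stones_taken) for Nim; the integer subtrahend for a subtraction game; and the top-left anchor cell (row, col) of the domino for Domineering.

ply 1, X at O.X/O.O/XX. | (0,1)=-1→OXX/O.O/XX.; (1,1)=+1→O.X/OXO/XX.*; (2,2)=-1→O.X/O.O/XXX
ply 2: O.X/OXO/XX. is terminal -1 (O); from O.X/O.O/XX. depth 10

PV length from [O.X/O.O/XX.]: 1 ply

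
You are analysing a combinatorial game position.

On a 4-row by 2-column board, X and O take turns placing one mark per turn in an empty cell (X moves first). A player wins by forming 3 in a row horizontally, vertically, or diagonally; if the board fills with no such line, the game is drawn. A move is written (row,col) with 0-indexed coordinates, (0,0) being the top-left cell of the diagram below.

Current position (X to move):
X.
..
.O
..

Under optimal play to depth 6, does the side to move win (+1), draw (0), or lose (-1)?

value(X./../.O/.., X) = 0

[X./../.O/..] X move#1: (0,1):+0/XX/../.O/..*, (1,0):+0/X./X./.O/.., (1,1):+0/X./.X/.O/.., (2,0):+0/X./../XO/.., (3,0):-1/X./../.O/X., (3,1):+0/X./../.O/.X
[XX/../.O/..] O move#2: (1,0):+0/XX/O./.O/..*, (1,1):+0/XX/.O/.O/.., (2,0):+0/XX/../OO/.., (3,0):+0/XX/../.O/O., (3,1):+0/XX/../.O/.O
[XX/O./.O/..] X move#3: (1,1):+0/XX/OX/.O/..*, (2,0):+0/XX/O./XO/.., (3,0):+0/XX/O./.O/X., (3,1):+0/XX/O./.O/.X
[XX/OX/.O/..] O move#4: (2,0):+0/XX/OX/OO/..*, (3,0):+0/XX/OX/.O/O., (3,1):+0/XX/OX/.O/.O
[XX/OX/OO/..] X move#5: (3,0):+0/XX/OX/OO/X.*, (3,1):-1/XX/OX/OO/.X
[XX/OX/OO/X.] O move#6: (3,1):+0/XX/OX/OO/XO*
[XX/OX/OO/XO] end (terminal +0, X#7); searched X./../.O/.. to 6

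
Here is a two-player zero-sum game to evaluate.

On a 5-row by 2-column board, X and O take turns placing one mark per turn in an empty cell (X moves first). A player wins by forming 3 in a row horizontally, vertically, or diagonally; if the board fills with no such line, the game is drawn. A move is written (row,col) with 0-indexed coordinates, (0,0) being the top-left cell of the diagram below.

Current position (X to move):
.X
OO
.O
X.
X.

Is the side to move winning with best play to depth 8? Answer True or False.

ply 1, X at .X/OO/.O/X./X. | (0,0)=-1→XX/OO/.O/X./X.; (2,0)=+1→.X/OO/XO/X./X.*; (3,1)=+0→.X/OO/.O/XX/X.; (4,1)=-1→.X/OO/.O/X./XX
ply 2: .X/OO/XO/X./X. is terminal -1 (O); from .X/OO/.O/X./X. depth 8

X winning at [.X/OO/.O/X./X.]: True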